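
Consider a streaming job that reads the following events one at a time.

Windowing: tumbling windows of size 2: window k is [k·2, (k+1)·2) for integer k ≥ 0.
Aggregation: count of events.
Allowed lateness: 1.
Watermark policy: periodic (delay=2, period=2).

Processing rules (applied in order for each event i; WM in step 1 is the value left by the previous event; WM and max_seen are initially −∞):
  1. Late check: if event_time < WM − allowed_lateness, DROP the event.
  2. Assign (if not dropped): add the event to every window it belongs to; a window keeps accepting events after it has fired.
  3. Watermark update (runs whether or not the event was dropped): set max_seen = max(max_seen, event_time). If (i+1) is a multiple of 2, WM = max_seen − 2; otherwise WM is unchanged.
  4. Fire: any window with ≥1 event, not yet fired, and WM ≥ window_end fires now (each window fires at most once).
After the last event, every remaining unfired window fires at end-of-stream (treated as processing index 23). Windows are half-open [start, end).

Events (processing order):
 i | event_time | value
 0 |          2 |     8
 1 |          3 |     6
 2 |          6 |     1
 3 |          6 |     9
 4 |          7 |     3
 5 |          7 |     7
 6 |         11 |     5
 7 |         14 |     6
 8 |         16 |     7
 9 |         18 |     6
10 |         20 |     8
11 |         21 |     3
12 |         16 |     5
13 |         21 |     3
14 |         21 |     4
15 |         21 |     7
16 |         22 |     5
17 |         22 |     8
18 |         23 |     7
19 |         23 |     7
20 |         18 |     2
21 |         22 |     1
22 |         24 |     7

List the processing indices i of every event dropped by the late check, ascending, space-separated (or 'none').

12 20

i=0 t=2 v=8: → [2,4); WM=−∞
i=1 t=3 v=6: → [2,4); WM=1
i=2 t=6 v=1: → [6,8); WM=1
i=3 t=6 v=9: → [6,8); WM=4; [2,4) fires=2
i=4 t=7 v=3: → [6,8); WM=4
i=5 t=7 v=7: → [6,8); WM=5
i=6 t=11 v=5: → [10,12); WM=5
i=7 t=14 v=6: → [14,16); WM=12; [6,8) fires=4 [10,12) fires=1
i=8 t=16 v=7: → [16,18); WM=12
i=9 t=18 v=6: → [18,20); WM=16; [14,16) fires=1
i=10 t=20 v=8: → [20,22); WM=16
i=11 t=21 v=3: → [20,22); WM=19; [16,18) fires=1
i=12 t=16 v=5: DROP (t<19-1); WM=19
i=13 t=21 v=3: → [20,22); WM=19
i=14 t=21 v=4: → [20,22); WM=19
i=15 t=21 v=7: → [20,22); WM=19
i=16 t=22 v=5: → [22,24); WM=19
i=17 t=22 v=8: → [22,24); WM=20; [18,20) fires=1
i=18 t=23 v=7: → [22,24); WM=20
i=19 t=23 v=7: → [22,24); WM=21
i=20 t=18 v=2: DROP (t<21-1); WM=21
i=21 t=22 v=1: → [22,24); WM=21
i=22 t=24 v=7: → [24,26); WM=21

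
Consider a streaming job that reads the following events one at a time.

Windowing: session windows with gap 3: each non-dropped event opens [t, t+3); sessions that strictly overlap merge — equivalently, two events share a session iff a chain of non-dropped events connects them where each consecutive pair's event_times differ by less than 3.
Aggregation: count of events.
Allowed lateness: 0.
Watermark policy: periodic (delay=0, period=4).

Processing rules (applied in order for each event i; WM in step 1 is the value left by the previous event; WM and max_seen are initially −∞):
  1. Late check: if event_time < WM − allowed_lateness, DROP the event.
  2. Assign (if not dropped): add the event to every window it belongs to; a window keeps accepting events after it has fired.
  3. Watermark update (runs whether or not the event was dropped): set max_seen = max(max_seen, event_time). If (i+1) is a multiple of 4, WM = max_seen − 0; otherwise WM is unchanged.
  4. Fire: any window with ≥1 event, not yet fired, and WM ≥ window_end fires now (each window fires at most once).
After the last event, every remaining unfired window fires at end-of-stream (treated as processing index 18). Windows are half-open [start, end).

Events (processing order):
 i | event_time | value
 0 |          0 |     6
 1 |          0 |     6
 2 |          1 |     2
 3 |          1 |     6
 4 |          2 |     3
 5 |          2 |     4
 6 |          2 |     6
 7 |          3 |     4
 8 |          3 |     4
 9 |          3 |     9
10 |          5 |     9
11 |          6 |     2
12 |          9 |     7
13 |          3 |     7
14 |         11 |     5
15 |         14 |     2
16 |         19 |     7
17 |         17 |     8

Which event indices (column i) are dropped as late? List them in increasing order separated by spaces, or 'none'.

13

i=0 t=0 v=6: → [0,3); WM=−∞
i=1 t=0 v=6: → [0,3); WM=−∞
i=2 t=1 v=2: → [0,4); WM=−∞
i=3 t=1 v=6: → [0,4); WM=1
i=4 t=2 v=3: → [0,5); WM=1
i=5 t=2 v=4: → [0,5); WM=1
i=6 t=2 v=6: → [0,5); WM=1
i=7 t=3 v=4: → [0,6); WM=3
i=8 t=3 v=4: → [0,6); WM=3
i=9 t=3 v=9: → [0,6); WM=3
i=10 t=5 v=9: → [0,8); WM=3
i=11 t=6 v=2: → [0,9); WM=6
i=12 t=9 v=7: → [9,12); WM=6
i=13 t=3 v=7: DROP (t<6-0); WM=6
i=14 t=11 v=5: → [9,14); WM=6
i=15 t=14 v=2: → [14,17); WM=14
i=16 t=19 v=7: → [19,22); WM=14
i=17 t=17 v=8: → [17,22); WM=14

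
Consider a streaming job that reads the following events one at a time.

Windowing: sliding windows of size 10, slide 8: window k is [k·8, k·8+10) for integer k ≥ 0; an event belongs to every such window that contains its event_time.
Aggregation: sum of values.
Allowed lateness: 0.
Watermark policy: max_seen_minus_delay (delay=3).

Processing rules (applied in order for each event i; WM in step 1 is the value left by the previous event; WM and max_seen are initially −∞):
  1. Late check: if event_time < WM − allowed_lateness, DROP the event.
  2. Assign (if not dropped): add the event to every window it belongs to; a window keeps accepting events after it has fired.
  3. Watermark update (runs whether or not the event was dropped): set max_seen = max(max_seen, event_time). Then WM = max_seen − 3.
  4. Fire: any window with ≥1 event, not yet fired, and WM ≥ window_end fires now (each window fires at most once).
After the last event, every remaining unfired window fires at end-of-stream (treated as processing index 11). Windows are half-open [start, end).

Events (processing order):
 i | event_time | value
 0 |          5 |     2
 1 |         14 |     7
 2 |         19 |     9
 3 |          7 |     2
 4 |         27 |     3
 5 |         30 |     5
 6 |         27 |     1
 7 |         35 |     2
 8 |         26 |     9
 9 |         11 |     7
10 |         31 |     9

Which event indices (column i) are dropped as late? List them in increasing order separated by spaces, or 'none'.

i=0 t=5 v=2: → [0,10); WM=2
i=1 t=14 v=7: → [8,18); WM=11; [0,10) fires=2
i=2 t=19 v=9: → [16,26); WM=16
i=3 t=7 v=2: DROP (t<16-0); WM=16
i=4 t=27 v=3: → [24,34); WM=24; [8,18) fires=7
i=5 t=30 v=5: → [24,34); WM=27; [16,26) fires=9
i=6 t=27 v=1: → [24,34); WM=27
i=7 t=35 v=2: → [32,42); WM=32
i=8 t=26 v=9: DROP (t<32-0); WM=32
i=9 t=11 v=7: DROP (t<32-0); WM=32
i=10 t=31 v=9: DROP (t<32-0); WM=32

3 8 9 10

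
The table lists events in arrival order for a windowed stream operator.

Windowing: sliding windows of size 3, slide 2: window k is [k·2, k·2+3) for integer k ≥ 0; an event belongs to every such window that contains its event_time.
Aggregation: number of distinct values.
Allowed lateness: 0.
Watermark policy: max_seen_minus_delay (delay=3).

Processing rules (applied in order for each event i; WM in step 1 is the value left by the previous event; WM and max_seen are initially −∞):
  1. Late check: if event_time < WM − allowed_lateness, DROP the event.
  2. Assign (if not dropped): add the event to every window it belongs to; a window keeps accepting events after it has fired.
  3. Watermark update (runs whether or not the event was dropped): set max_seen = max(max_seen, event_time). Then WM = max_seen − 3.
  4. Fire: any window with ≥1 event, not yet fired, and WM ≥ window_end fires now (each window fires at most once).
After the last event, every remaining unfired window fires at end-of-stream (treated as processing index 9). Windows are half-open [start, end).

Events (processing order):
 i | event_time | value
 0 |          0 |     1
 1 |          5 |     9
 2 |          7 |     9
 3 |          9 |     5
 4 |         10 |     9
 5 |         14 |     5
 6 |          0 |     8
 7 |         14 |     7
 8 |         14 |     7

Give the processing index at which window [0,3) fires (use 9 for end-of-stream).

2

i=0 t=0 v=1: → [0,3); WM=-3
i=1 t=5 v=9: → [4,7); WM=2
i=2 t=7 v=9: → [6,9); WM=4; [0,3) fires=1
i=3 t=9 v=5: → [8,11); WM=6
i=4 t=10 v=9: → [10,13),[8,11); WM=7; [4,7) fires=1
i=5 t=14 v=5: → [14,17),[12,15); WM=11; [6,9) fires=1 [8,11) fires=2
i=6 t=0 v=8: DROP (t<11-0); WM=11
i=7 t=14 v=7: → [14,17),[12,15); WM=11
i=8 t=14 v=7: → [14,17),[12,15); WM=11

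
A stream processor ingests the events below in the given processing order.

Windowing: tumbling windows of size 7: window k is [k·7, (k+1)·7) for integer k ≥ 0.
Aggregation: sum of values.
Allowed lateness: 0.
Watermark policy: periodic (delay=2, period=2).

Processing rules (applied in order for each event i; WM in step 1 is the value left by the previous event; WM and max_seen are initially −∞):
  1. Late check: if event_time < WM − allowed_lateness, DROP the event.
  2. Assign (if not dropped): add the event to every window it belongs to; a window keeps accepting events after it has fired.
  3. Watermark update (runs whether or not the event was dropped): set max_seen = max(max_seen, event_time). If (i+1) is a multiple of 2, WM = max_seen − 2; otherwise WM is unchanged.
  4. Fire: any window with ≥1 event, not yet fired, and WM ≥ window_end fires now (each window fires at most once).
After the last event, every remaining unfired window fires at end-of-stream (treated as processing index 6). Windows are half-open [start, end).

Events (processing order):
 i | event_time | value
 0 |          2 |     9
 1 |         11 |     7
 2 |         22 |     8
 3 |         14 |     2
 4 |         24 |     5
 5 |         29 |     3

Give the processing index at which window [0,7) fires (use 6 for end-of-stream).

i=0 t=2 v=9: → [0,7); WM=−∞
i=1 t=11 v=7: → [7,14); WM=9; [0,7) fires=9
i=2 t=22 v=8: → [21,28); WM=9
i=3 t=14 v=2: → [14,21); WM=20; [7,14) fires=7
i=4 t=24 v=5: → [21,28); WM=20
i=5 t=29 v=3: → [28,35); WM=27; [14,21) fires=2

1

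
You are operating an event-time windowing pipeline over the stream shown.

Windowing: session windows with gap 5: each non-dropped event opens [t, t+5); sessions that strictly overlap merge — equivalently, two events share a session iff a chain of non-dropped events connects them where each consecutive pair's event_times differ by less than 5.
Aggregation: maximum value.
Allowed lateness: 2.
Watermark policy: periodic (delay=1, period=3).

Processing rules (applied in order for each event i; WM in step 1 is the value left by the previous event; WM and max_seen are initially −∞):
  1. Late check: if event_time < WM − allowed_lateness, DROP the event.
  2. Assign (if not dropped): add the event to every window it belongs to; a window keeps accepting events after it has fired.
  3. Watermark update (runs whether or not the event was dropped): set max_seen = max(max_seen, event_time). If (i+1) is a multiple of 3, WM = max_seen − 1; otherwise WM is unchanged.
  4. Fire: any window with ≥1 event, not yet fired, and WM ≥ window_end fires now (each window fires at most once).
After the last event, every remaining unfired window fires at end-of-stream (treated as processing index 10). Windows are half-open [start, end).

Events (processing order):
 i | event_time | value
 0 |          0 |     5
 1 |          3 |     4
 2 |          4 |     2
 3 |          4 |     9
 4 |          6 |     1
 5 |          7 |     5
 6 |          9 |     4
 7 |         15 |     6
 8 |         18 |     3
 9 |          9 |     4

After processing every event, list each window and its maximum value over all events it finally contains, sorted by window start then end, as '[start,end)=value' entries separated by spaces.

[0,14)=9 [15,23)=6

i=0 t=0 v=5: → [0,5); WM=−∞
i=1 t=3 v=4: → [0,8); WM=−∞
i=2 t=4 v=2: → [0,9); WM=3
i=3 t=4 v=9: → [0,9); WM=3
i=4 t=6 v=1: → [0,11); WM=3
i=5 t=7 v=5: → [0,12); WM=6
i=6 t=9 v=4: → [0,14); WM=6
i=7 t=15 v=6: → [15,20); WM=6
i=8 t=18 v=3: → [15,23); WM=17
i=9 t=9 v=4: DROP (t<17-2); WM=17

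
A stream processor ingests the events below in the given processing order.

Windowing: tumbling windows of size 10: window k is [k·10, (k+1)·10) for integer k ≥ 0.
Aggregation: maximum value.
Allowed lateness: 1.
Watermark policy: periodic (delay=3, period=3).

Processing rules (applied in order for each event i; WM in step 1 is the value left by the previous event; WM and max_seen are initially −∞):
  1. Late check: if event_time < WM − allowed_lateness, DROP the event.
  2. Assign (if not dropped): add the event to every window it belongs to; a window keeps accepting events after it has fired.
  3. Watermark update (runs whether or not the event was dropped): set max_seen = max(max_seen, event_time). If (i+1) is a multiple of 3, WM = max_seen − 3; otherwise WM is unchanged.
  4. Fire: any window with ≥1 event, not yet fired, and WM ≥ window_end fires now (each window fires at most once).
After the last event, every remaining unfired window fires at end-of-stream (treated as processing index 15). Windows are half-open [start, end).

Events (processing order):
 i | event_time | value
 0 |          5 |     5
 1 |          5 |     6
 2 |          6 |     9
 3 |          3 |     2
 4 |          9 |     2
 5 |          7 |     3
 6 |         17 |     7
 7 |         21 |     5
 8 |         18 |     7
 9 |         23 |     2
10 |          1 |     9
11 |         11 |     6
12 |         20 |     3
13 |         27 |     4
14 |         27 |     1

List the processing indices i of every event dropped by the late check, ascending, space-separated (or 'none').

10 11

i=0 t=5 v=5: → [0,10); WM=−∞
i=1 t=5 v=6: → [0,10); WM=−∞
i=2 t=6 v=9: → [0,10); WM=3
i=3 t=3 v=2: → [0,10); WM=3
i=4 t=9 v=2: → [0,10); WM=3
i=5 t=7 v=3: → [0,10); WM=6
i=6 t=17 v=7: → [10,20); WM=6
i=7 t=21 v=5: → [20,30); WM=6
i=8 t=18 v=7: → [10,20); WM=18; [0,10) fires=9
i=9 t=23 v=2: → [20,30); WM=18
i=10 t=1 v=9: DROP (t<18-1); WM=18
i=11 t=11 v=6: DROP (t<18-1); WM=20; [10,20) fires=7
i=12 t=20 v=3: → [20,30); WM=20
i=13 t=27 v=4: → [20,30); WM=20
i=14 t=27 v=1: → [20,30); WM=24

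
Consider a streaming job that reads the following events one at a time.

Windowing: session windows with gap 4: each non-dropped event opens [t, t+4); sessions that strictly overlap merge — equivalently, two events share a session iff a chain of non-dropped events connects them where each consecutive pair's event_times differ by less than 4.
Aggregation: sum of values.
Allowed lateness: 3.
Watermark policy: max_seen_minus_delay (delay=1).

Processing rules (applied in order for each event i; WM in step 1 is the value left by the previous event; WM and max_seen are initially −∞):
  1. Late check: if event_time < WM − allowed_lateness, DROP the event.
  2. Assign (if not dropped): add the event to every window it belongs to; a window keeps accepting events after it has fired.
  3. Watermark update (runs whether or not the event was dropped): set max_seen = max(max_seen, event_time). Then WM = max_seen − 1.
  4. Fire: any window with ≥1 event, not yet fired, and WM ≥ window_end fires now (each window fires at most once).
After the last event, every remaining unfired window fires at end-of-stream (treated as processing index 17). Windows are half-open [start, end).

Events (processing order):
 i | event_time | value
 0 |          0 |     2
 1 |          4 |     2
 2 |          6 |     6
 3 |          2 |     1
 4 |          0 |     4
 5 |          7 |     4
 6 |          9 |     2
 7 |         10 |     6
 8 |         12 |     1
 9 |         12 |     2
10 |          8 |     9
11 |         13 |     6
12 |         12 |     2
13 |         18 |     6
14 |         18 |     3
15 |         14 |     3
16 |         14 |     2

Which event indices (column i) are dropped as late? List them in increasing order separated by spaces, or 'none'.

i=0 t=0 v=2: → [0,4); WM=-1
i=1 t=4 v=2: → [4,8); WM=3
i=2 t=6 v=6: → [4,10); WM=5
i=3 t=2 v=1: → [0,10); WM=5
i=4 t=0 v=4: DROP (t<5-3); WM=5
i=5 t=7 v=4: → [0,11); WM=6
i=6 t=9 v=2: → [0,13); WM=8
i=7 t=10 v=6: → [0,14); WM=9
i=8 t=12 v=1: → [0,16); WM=11
i=9 t=12 v=2: → [0,16); WM=11
i=10 t=8 v=9: → [0,16); WM=11
i=11 t=13 v=6: → [0,17); WM=12
i=12 t=12 v=2: → [0,17); WM=12
i=13 t=18 v=6: → [18,22); WM=17
i=14 t=18 v=3: → [18,22); WM=17
i=15 t=14 v=3: → [0,18); WM=17
i=16 t=14 v=2: → [0,18); WM=17

4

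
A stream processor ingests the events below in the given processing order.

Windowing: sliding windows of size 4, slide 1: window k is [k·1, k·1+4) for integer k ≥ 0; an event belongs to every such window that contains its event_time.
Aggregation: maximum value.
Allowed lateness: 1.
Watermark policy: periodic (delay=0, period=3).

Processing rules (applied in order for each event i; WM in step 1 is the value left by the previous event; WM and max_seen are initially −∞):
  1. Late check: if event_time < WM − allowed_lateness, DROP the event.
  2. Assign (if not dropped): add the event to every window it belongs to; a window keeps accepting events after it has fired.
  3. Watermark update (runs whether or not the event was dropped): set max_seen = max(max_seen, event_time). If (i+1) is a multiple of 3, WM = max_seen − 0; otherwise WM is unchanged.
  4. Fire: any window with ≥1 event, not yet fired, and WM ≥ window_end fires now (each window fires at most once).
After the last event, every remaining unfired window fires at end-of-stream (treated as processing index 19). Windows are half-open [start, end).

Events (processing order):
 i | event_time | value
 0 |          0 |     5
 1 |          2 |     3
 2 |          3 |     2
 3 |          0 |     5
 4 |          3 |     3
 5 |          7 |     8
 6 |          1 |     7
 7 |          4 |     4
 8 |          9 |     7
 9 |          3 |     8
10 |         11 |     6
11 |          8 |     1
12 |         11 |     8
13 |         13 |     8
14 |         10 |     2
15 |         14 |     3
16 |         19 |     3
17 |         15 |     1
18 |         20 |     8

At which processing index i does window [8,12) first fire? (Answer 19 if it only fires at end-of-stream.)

14

i=0 t=0 v=5: → [0,4); WM=−∞
i=1 t=2 v=3: → [2,6),[1,5),[0,4); WM=−∞
i=2 t=3 v=2: → [3,7),[2,6),[1,5),[0,4); WM=3
i=3 t=0 v=5: DROP (t<3-1); WM=3
i=4 t=3 v=3: → [3,7),[2,6),[1,5),[0,4); WM=3
i=5 t=7 v=8: → [7,11),[6,10),[5,9),[4,8); WM=7; [0,4) fires=5 [1,5) fires=3 [2,6) fires=3 [3,7) fires=3
i=6 t=1 v=7: DROP (t<7-1); WM=7
i=7 t=4 v=4: DROP (t<7-1); WM=7
i=8 t=9 v=7: → [9,13),[8,12),[7,11),[6,10); WM=9; [4,8) fires=8 [5,9) fires=8
i=9 t=3 v=8: DROP (t<9-1); WM=9
i=10 t=11 v=6: → [11,15),[10,14),[9,13),[8,12); WM=9
i=11 t=8 v=1: → [8,12),[7,11),[6,10),[5,9); WM=11; [6,10) fires=8 [7,11) fires=8
i=12 t=11 v=8: → [11,15),[10,14),[9,13),[8,12); WM=11
i=13 t=13 v=8: → [13,17),[12,16),[11,15),[10,14); WM=11
i=14 t=10 v=2: → [10,14),[9,13),[8,12),[7,11); WM=13; [8,12) fires=8 [9,13) fires=8
i=15 t=14 v=3: → [14,18),[13,17),[12,16),[11,15); WM=13
i=16 t=19 v=3: → [19,23),[18,22),[17,21),[16,20); WM=13
i=17 t=15 v=1: → [15,19),[14,18),[13,17),[12,16); WM=19; [10,14) fires=8 [11,15) fires=8 [12,16) fires=8 [13,17) fires=8 [14,18) fires=3 [15,19) fires=1
i=18 t=20 v=8: → [20,24),[19,23),[18,22),[17,21); WM=19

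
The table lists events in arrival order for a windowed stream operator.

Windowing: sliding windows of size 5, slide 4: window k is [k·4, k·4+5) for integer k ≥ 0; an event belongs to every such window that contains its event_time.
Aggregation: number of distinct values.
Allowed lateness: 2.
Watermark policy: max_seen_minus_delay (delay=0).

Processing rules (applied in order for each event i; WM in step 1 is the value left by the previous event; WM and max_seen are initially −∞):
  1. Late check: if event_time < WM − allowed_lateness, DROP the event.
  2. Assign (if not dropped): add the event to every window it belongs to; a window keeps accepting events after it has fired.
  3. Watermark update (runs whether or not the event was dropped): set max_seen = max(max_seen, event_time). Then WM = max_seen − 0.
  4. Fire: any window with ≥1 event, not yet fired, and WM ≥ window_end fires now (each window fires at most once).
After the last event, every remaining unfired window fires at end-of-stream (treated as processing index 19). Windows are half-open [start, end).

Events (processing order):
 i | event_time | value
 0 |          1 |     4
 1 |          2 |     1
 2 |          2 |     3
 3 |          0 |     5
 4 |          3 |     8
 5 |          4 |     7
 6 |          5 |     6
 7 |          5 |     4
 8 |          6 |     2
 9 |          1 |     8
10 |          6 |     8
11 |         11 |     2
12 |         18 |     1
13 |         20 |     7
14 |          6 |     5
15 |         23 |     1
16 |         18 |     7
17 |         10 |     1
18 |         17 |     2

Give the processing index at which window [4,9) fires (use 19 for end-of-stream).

i=0 t=1 v=4: → [0,5); WM=1
i=1 t=2 v=1: → [0,5); WM=2
i=2 t=2 v=3: → [0,5); WM=2
i=3 t=0 v=5: → [0,5); WM=2
i=4 t=3 v=8: → [0,5); WM=3
i=5 t=4 v=7: → [4,9),[0,5); WM=4
i=6 t=5 v=6: → [4,9); WM=5; [0,5) fires=6
i=7 t=5 v=4: → [4,9); WM=5
i=8 t=6 v=2: → [4,9); WM=6
i=9 t=1 v=8: DROP (t<6-2); WM=6
i=10 t=6 v=8: → [4,9); WM=6
i=11 t=11 v=2: → [8,13); WM=11; [4,9) fires=5
i=12 t=18 v=1: → [16,21); WM=18; [8,13) fires=1
i=13 t=20 v=7: → [20,25),[16,21); WM=20
i=14 t=6 v=5: DROP (t<20-2); WM=20
i=15 t=23 v=1: → [20,25); WM=23; [16,21) fires=2
i=16 t=18 v=7: DROP (t<23-2); WM=23
i=17 t=10 v=1: DROP (t<23-2); WM=23
i=18 t=17 v=2: DROP (t<23-2); WM=23

11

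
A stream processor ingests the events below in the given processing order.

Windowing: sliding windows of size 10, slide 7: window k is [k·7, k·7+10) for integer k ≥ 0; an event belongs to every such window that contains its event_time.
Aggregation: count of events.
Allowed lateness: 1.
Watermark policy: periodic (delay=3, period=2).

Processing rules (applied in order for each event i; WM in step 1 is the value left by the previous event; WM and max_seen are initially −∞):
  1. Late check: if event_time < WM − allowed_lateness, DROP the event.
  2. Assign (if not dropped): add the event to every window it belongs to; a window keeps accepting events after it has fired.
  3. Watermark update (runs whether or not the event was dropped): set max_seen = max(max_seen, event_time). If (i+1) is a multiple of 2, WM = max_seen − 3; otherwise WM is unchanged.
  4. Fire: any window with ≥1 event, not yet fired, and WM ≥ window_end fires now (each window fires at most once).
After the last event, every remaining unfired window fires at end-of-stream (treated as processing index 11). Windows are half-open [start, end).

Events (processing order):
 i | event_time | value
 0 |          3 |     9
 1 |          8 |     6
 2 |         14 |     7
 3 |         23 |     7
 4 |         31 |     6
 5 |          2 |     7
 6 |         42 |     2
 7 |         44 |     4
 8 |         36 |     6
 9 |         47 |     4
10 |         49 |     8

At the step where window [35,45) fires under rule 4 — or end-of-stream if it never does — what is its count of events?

i=0 t=3 v=9: → [0,10); WM=−∞
i=1 t=8 v=6: → [7,17),[0,10); WM=5
i=2 t=14 v=7: → [14,24),[7,17); WM=5
i=3 t=23 v=7: → [21,31),[14,24); WM=20; [0,10) fires=2 [7,17) fires=2
i=4 t=31 v=6: → [28,38); WM=20
i=5 t=2 v=7: DROP (t<20-1); WM=28; [14,24) fires=2
i=6 t=42 v=2: → [42,52),[35,45); WM=28
i=7 t=44 v=4: → [42,52),[35,45); WM=41; [21,31) fires=1 [28,38) fires=1
i=8 t=36 v=6: DROP (t<41-1); WM=41
i=9 t=47 v=4: → [42,52); WM=44
i=10 t=49 v=8: → [49,59),[42,52); WM=44

2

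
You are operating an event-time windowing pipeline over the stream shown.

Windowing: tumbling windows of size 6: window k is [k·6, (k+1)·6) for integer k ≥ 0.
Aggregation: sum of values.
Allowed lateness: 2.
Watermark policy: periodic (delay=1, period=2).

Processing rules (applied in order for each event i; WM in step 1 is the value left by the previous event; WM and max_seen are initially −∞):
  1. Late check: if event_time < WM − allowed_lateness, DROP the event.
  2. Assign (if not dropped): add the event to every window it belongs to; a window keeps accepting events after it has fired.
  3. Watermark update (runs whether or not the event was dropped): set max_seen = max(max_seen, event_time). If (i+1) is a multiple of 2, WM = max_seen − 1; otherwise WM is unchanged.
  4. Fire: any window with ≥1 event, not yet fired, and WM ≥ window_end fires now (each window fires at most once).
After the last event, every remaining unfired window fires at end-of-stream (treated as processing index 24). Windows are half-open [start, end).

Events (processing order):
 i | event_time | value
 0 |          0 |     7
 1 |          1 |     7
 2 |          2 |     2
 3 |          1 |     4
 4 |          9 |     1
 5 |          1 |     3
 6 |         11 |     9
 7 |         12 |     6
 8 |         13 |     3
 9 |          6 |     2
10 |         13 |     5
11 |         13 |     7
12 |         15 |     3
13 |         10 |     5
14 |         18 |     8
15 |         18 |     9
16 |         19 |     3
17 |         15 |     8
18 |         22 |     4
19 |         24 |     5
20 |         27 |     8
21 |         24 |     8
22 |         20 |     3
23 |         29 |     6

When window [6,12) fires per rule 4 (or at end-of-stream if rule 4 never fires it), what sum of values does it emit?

10

i=0 t=0 v=7: → [0,6); WM=−∞
i=1 t=1 v=7: → [0,6); WM=0
i=2 t=2 v=2: → [0,6); WM=0
i=3 t=1 v=4: → [0,6); WM=1
i=4 t=9 v=1: → [6,12); WM=1
i=5 t=1 v=3: → [0,6); WM=8; [0,6) fires=23
i=6 t=11 v=9: → [6,12); WM=8
i=7 t=12 v=6: → [12,18); WM=11
i=8 t=13 v=3: → [12,18); WM=11
i=9 t=6 v=2: DROP (t<11-2); WM=12; [6,12) fires=10
i=10 t=13 v=5: → [12,18); WM=12
i=11 t=13 v=7: → [12,18); WM=12
i=12 t=15 v=3: → [12,18); WM=12
i=13 t=10 v=5: → [6,12); WM=14
i=14 t=18 v=8: → [18,24); WM=14
i=15 t=18 v=9: → [18,24); WM=17
i=16 t=19 v=3: → [18,24); WM=17
i=17 t=15 v=8: → [12,18); WM=18; [12,18) fires=32
i=18 t=22 v=4: → [18,24); WM=18
i=19 t=24 v=5: → [24,30); WM=23
i=20 t=27 v=8: → [24,30); WM=23
i=21 t=24 v=8: → [24,30); WM=26; [18,24) fires=24
i=22 t=20 v=3: DROP (t<26-2); WM=26
i=23 t=29 v=6: → [24,30); WM=28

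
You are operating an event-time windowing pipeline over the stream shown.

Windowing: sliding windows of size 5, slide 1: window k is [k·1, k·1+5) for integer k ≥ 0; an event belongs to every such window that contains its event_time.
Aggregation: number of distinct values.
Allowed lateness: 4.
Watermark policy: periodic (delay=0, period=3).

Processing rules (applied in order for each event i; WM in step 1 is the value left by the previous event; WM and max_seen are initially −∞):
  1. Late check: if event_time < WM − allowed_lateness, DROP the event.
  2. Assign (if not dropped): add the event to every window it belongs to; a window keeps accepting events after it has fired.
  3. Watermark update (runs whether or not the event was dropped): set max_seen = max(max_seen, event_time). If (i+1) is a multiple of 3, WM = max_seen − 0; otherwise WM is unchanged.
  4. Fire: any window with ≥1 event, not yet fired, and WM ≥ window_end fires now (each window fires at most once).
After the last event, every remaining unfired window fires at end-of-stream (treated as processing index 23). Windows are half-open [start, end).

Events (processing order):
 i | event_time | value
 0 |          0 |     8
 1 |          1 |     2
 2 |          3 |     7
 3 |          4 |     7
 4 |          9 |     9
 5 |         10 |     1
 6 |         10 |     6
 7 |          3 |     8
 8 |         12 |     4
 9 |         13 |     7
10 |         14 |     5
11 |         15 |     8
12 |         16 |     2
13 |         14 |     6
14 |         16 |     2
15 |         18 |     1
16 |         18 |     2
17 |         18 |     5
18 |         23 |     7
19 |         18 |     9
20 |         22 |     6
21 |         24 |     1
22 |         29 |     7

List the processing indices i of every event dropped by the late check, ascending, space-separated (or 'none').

7

i=0 t=0 v=8: → [0,5); WM=−∞
i=1 t=1 v=2: → [1,6),[0,5); WM=−∞
i=2 t=3 v=7: → [3,8),[2,7),[1,6),[0,5); WM=3
i=3 t=4 v=7: → [4,9),[3,8),[2,7),[1,6),[0,5); WM=3
i=4 t=9 v=9: → [9,14),[8,13),[7,12),[6,11),[5,10); WM=3
i=5 t=10 v=1: → [10,15),[9,14),[8,13),[7,12),[6,11); WM=10; [0,5) fires=3 [1,6) fires=2 [2,7) fires=1 [3,8) fires=1 [4,9) fires=1 [5,10) fires=1
i=6 t=10 v=6: → [10,15),[9,14),[8,13),[7,12),[6,11); WM=10
i=7 t=3 v=8: DROP (t<10-4); WM=10
i=8 t=12 v=4: → [12,17),[11,16),[10,15),[9,14),[8,13); WM=12; [6,11) fires=3 [7,12) fires=3
i=9 t=13 v=7: → [13,18),[12,17),[11,16),[10,15),[9,14); WM=12
i=10 t=14 v=5: → [14,19),[13,18),[12,17),[11,16),[10,15); WM=12
i=11 t=15 v=8: → [15,20),[14,19),[13,18),[12,17),[11,16); WM=15; [8,13) fires=4 [9,14) fires=5 [10,15) fires=5
i=12 t=16 v=2: → [16,21),[15,20),[14,19),[13,18),[12,17); WM=15
i=13 t=14 v=6: → [14,19),[13,18),[12,17),[11,16),[10,15); WM=15
i=14 t=16 v=2: → [16,21),[15,20),[14,19),[13,18),[12,17); WM=16; [11,16) fires=5
i=15 t=18 v=1: → [18,23),[17,22),[16,21),[15,20),[14,19); WM=16
i=16 t=18 v=2: → [18,23),[17,22),[16,21),[15,20),[14,19); WM=16
i=17 t=18 v=5: → [18,23),[17,22),[16,21),[15,20),[14,19); WM=18; [12,17) fires=6 [13,18) fires=5
i=18 t=23 v=7: → [23,28),[22,27),[21,26),[20,25),[19,24); WM=18
i=19 t=18 v=9: → [18,23),[17,22),[16,21),[15,20),[14,19); WM=18
i=20 t=22 v=6: → [22,27),[21,26),[20,25),[19,24),[18,23); WM=23; [14,19) fires=6 [15,20) fires=5 [16,21) fires=4 [17,22) fires=4 [18,23) fires=5
i=21 t=24 v=1: → [24,29),[23,28),[22,27),[21,26),[20,25); WM=23
i=22 t=29 v=7: → [29,34),[28,33),[27,32),[26,31),[25,30); WM=23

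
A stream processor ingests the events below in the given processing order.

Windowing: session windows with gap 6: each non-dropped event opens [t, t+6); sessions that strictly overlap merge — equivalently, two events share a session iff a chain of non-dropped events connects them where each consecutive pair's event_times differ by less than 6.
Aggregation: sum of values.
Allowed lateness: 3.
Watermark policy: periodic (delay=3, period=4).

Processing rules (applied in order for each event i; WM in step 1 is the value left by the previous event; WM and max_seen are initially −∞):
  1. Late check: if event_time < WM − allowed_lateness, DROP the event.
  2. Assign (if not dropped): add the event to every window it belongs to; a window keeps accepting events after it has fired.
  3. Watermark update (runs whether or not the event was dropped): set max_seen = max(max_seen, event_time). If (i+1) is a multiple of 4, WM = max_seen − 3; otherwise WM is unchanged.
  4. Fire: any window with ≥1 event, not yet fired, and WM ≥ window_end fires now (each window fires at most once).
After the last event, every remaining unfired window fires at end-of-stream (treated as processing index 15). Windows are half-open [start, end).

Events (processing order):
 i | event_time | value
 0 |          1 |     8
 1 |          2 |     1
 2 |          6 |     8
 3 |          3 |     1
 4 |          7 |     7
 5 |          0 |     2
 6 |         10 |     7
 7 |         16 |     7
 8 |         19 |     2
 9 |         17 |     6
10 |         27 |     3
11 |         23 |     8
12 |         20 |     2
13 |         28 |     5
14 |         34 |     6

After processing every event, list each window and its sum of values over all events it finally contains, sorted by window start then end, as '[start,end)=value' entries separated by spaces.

[0,16)=34 [16,34)=31 [34,40)=6

i=0 t=1 v=8: → [1,7); WM=−∞
i=1 t=2 v=1: → [1,8); WM=−∞
i=2 t=6 v=8: → [1,12); WM=−∞
i=3 t=3 v=1: → [1,12); WM=3
i=4 t=7 v=7: → [1,13); WM=3
i=5 t=0 v=2: → [0,13); WM=3
i=6 t=10 v=7: → [0,16); WM=3
i=7 t=16 v=7: → [16,22); WM=13
i=8 t=19 v=2: → [16,25); WM=13
i=9 t=17 v=6: → [16,25); WM=13
i=10 t=27 v=3: → [27,33); WM=13
i=11 t=23 v=8: → [16,33); WM=24
i=12 t=20 v=2: DROP (t<24-3); WM=24
i=13 t=28 v=5: → [16,34); WM=24
i=14 t=34 v=6: → [34,40); WM=24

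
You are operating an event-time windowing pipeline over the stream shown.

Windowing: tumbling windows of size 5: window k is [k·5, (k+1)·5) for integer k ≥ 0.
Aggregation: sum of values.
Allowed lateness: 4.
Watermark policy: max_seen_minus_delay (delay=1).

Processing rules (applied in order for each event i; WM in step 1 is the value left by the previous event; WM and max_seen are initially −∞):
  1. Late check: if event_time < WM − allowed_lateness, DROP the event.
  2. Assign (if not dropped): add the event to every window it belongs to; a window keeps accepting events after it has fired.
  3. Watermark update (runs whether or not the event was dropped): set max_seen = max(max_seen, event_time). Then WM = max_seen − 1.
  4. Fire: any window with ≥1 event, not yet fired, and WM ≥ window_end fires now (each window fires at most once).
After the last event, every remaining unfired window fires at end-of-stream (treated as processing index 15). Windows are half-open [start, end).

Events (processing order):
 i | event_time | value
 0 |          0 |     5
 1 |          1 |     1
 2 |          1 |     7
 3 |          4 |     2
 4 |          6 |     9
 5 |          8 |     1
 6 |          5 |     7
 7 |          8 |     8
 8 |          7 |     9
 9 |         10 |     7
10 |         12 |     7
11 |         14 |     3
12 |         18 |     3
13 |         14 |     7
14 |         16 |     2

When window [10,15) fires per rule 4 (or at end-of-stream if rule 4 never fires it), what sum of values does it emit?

i=0 t=0 v=5: → [0,5); WM=-1
i=1 t=1 v=1: → [0,5); WM=0
i=2 t=1 v=7: → [0,5); WM=0
i=3 t=4 v=2: → [0,5); WM=3
i=4 t=6 v=9: → [5,10); WM=5; [0,5) fires=15
i=5 t=8 v=1: → [5,10); WM=7
i=6 t=5 v=7: → [5,10); WM=7
i=7 t=8 v=8: → [5,10); WM=7
i=8 t=7 v=9: → [5,10); WM=7
i=9 t=10 v=7: → [10,15); WM=9
i=10 t=12 v=7: → [10,15); WM=11; [5,10) fires=34
i=11 t=14 v=3: → [10,15); WM=13
i=12 t=18 v=3: → [15,20); WM=17; [10,15) fires=17
i=13 t=14 v=7: → [10,15); WM=17
i=14 t=16 v=2: → [15,20); WM=17

17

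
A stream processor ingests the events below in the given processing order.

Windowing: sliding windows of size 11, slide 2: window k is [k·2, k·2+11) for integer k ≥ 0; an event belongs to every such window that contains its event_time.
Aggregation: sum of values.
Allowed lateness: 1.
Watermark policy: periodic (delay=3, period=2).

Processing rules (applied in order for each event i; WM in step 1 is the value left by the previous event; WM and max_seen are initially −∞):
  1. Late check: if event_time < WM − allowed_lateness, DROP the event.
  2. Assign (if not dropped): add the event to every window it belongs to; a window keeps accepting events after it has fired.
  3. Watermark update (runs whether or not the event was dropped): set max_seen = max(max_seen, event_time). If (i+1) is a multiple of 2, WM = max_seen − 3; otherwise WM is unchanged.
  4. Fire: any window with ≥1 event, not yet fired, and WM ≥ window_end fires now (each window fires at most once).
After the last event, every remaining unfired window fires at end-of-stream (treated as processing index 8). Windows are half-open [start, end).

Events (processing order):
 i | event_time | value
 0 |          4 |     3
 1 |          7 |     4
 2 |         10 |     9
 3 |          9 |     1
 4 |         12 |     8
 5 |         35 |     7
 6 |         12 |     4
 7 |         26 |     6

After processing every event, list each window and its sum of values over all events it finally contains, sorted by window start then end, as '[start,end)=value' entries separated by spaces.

[0,11)=17 [2,13)=25 [4,15)=25 [6,17)=22 [8,19)=18 [10,21)=17 [12,23)=8 [26,37)=7 [28,39)=7 [30,41)=7 [32,43)=7 [34,45)=7

i=0 t=4 v=3: → [4,15),[2,13),[0,11); WM=−∞
i=1 t=7 v=4: → [6,17),[4,15),[2,13),[0,11); WM=4
i=2 t=10 v=9: → [10,21),[8,19),[6,17),[4,15),[2,13),[0,11); WM=4
i=3 t=9 v=1: → [8,19),[6,17),[4,15),[2,13),[0,11); WM=7
i=4 t=12 v=8: → [12,23),[10,21),[8,19),[6,17),[4,15),[2,13); WM=7
i=5 t=35 v=7: → [34,45),[32,43),[30,41),[28,39),[26,37); WM=32; [0,11) fires=17 [2,13) fires=25 [4,15) fires=25 [6,17) fires=22 [8,19) fires=18 [10,21) fires=17 [12,23) fires=8
i=6 t=12 v=4: DROP (t<32-1); WM=32
i=7 t=26 v=6: DROP (t<32-1); WM=32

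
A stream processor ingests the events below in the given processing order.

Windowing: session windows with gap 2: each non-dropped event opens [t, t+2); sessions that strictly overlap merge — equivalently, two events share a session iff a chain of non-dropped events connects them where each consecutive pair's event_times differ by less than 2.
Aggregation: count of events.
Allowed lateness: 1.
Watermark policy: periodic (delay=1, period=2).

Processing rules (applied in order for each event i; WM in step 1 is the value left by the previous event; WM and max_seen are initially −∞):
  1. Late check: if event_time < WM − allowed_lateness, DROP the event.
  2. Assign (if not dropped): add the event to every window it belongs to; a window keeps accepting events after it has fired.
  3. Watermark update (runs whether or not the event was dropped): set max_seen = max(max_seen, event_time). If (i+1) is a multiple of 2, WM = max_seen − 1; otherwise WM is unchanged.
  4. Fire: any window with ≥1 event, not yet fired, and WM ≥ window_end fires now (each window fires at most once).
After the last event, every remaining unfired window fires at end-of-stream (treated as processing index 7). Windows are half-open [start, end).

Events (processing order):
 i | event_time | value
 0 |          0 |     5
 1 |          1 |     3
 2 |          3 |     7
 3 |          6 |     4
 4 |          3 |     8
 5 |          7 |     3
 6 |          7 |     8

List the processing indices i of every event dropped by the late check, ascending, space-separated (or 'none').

i=0 t=0 v=5: → [0,2); WM=−∞
i=1 t=1 v=3: → [0,3); WM=0
i=2 t=3 v=7: → [3,5); WM=0
i=3 t=6 v=4: → [6,8); WM=5
i=4 t=3 v=8: DROP (t<5-1); WM=5
i=5 t=7 v=3: → [6,9); WM=6
i=6 t=7 v=8: → [6,9); WM=6

4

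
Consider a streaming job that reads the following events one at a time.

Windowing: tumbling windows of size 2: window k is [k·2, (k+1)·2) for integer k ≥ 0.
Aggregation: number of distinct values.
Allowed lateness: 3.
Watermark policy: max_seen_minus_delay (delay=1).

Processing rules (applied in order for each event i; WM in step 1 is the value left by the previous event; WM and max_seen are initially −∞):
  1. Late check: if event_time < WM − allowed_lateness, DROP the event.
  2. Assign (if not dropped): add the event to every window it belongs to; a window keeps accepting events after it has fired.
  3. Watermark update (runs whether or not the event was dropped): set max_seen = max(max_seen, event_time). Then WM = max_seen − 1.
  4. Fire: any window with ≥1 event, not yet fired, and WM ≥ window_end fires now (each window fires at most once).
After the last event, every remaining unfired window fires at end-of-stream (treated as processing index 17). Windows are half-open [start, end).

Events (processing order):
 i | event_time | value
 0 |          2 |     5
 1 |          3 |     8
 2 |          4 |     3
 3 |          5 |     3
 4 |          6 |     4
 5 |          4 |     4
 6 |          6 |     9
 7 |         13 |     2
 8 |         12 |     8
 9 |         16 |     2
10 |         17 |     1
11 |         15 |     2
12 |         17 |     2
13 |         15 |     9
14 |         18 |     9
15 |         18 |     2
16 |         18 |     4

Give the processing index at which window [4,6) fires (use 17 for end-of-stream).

i=0 t=2 v=5: → [2,4); WM=1
i=1 t=3 v=8: → [2,4); WM=2
i=2 t=4 v=3: → [4,6); WM=3
i=3 t=5 v=3: → [4,6); WM=4; [2,4) fires=2
i=4 t=6 v=4: → [6,8); WM=5
i=5 t=4 v=4: → [4,6); WM=5
i=6 t=6 v=9: → [6,8); WM=5
i=7 t=13 v=2: → [12,14); WM=12; [4,6) fires=2 [6,8) fires=2
i=8 t=12 v=8: → [12,14); WM=12
i=9 t=16 v=2: → [16,18); WM=15; [12,14) fires=2
i=10 t=17 v=1: → [16,18); WM=16
i=11 t=15 v=2: → [14,16); WM=16; [14,16) fires=1
i=12 t=17 v=2: → [16,18); WM=16
i=13 t=15 v=9: → [14,16); WM=16
i=14 t=18 v=9: → [18,20); WM=17
i=15 t=18 v=2: → [18,20); WM=17
i=16 t=18 v=4: → [18,20); WM=17

7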